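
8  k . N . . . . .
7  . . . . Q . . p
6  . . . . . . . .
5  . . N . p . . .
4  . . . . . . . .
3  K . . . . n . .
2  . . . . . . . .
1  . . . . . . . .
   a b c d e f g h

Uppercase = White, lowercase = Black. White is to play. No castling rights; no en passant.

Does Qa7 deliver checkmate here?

yes

After Qa7: black king on a8; in check: yes, from the white queen on a7.
King squares — a7: attacked by Nc8; b7: attacked by Nc5; b8: attacked by Qa7.
Black has no legal moves → checkmate.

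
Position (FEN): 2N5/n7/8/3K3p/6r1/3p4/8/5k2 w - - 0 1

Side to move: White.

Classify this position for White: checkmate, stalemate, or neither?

White to move; white king on d5.
In check: no.
Legal moves for White: Ne7, Nxa7, Nd6, Nb6, Ke6, Kd6, Ke5, Kc5.
White has 8 legal moves and is not in check → neither.

neither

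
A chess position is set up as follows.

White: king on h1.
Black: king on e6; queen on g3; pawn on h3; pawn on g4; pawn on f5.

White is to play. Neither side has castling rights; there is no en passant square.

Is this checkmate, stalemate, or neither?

White to move; white king on h1.
In check: no.
King squares — g1: attacked by Qg3; g2: attacked by Qg3; h2: attacked by Qg3.
Legal moves for White: none.
Not in check and no legal moves → stalemate.

stalemate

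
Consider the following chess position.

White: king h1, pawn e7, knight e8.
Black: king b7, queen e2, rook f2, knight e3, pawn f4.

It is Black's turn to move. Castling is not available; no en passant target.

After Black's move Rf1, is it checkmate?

yes

After Rf1: white king on h1; in check: yes, from the black rook on f1.
King squares — g1: attacked by Rf1; g2: attacked by Qe2; h2: attacked by Qe2.
White has no legal moves → checkmate.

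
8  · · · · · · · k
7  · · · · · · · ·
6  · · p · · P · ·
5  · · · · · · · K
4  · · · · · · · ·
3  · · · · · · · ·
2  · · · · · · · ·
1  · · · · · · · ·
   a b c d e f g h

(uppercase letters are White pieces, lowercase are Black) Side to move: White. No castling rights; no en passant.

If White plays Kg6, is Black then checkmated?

After Kg6: black king on h8; in check: no.
Black is not in check, so this cannot be checkmate.

no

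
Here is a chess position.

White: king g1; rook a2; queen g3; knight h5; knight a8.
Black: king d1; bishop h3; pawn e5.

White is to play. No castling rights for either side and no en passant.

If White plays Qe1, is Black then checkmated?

After Qe1: black king on d1; in check: yes, from the white queen on e1.
Black has 1 legal reply: Kxe1.
In check but a legal move exists → not checkmate.

no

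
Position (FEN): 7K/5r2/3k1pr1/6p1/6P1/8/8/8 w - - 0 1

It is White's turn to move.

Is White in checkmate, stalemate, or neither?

White to move; white king on h8.
In check: no.
King squares — g7: attacked by Rg6; h7: attacked by Rf7; g8: attacked by Rg6.
Legal moves for White: none.
Not in check and no legal moves → stalemate.

stalemate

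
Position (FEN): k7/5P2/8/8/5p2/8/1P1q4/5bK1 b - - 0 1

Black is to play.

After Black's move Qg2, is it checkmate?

yes

After Qg2: white king on g1; in check: yes, from the black queen on g2.
King squares — f1: attacked by Qg2; h1: attacked by Qg2; f2: attacked by Qg2; g2: attacked by Bf1; h2: attacked by Qg2.
White has no legal moves → checkmate.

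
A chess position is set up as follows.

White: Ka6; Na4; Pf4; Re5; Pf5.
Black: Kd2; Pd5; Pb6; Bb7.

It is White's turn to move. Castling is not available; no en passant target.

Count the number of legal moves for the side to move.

White to move; king on a6.
In check: yes, from the black bishop on b7.
Legal moves: Kxb7, Ka7, Kxb6, Kb5.
Count: 4.

4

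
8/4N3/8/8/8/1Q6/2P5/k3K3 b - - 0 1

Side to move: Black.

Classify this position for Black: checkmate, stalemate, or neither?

Black to move; black king on a1.
In check: no.
King squares — b1: attacked by Qb3; a2: attacked by Qb3; b2: attacked by Qb3.
Legal moves for Black: none.
Not in check and no legal moves → stalemate.

stalemate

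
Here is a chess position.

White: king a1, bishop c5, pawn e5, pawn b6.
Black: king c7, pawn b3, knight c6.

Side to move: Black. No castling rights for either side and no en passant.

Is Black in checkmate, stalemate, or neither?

neither

Black to move; black king on c7.
In check: yes, from the white pawn on b6.
King squares — b6: attacked by Bc5; c6: own knight; d6: attacked by Bc5; b7: available; d7: available; b8: available; c8: available; d8: available.
Legal moves for Black: Kd8, Kc8, Kb8, Kd7, Kb7.
Black is in check but has 5 legal moves → neither.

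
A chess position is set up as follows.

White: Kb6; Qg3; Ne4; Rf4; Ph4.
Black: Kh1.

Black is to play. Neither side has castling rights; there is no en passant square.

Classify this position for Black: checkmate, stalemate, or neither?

Black to move; black king on h1.
In check: no.
King squares — g1: attacked by Qg3; g2: attacked by Qg3; h2: attacked by Qg3.
Legal moves for Black: none.
Not in check and no legal moves → stalemate.

stalemate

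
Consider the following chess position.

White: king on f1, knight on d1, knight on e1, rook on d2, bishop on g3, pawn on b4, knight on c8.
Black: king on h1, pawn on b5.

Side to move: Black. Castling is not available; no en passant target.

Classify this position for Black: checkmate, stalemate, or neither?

Black to move; black king on h1.
In check: no.
King squares — g1: attacked by Kf1; g2: attacked by Ne1; h2: attacked by Rd2.
Legal moves for Black: none.
Not in check and no legal moves → stalemate.

stalemate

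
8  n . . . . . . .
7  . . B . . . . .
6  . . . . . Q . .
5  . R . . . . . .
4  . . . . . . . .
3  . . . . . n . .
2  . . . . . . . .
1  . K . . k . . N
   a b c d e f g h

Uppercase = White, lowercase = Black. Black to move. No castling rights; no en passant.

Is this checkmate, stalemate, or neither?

Black to move; black king on e1.
In check: no.
Legal moves for Black: Nxc7, Nb6, Ng5, Ne5, Nh4, Nd4, Nh2, Nd2+, Ng1, Ke2, Kd2, Kf1, Kd1.
Black has 13 legal moves and is not in check → neither.

neither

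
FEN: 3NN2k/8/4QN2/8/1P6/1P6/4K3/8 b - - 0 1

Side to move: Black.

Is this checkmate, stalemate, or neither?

Black to move; black king on h8.
In check: no.
King squares — g7: attacked by Ne8; h7: attacked by Nf6; g8: attacked by Qe6.
Legal moves for Black: none.
Not in check and no legal moves → stalemate.

stalemate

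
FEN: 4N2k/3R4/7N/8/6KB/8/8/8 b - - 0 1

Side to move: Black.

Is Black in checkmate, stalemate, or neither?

stalemate

Black to move; black king on h8.
In check: no.
King squares — g7: attacked by Rd7; h7: attacked by Rd7; g8: attacked by Nh6.
Legal moves for Black: none.
Not in check and no legal moves → stalemate.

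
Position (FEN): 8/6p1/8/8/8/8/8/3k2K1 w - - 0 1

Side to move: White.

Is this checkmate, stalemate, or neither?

neither

White to move; white king on g1.
In check: no.
Legal moves for White: Kh2, Kg2, Kf2, Kh1, Kf1.
White has 5 legal moves and is not in check → neither.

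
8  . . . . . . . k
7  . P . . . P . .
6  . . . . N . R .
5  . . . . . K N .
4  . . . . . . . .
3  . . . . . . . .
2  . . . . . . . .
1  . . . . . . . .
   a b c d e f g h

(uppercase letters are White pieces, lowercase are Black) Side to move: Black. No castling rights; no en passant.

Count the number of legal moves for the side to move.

0

Black to move; king on h8.
In check: no.
Legal moves: none.
Count: 0.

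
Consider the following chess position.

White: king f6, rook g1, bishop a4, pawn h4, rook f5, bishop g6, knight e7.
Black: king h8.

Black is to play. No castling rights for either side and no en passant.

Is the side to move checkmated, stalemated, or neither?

stalemate

Black to move; black king on h8.
In check: no.
King squares — g7: attacked by Kf6; h7: attacked by Bg6; g8: attacked by Ne7.
Legal moves for Black: none.
Not in check and no legal moves → stalemate.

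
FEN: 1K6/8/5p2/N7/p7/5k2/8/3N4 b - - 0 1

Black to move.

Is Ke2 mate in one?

After Ke2: white king on b8; in check: no.
White is not in check, so this cannot be checkmate.

no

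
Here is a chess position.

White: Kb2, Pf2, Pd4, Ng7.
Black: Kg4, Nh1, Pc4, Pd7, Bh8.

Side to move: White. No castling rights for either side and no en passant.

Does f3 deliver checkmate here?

After f3: black king on g4; in check: yes, from the white pawn on f3.
Black has 6 legal replies: Kg5, Kh4, Kf4, Kh3, Kg3, Kxf3.
In check but a legal move exists → not checkmate.

no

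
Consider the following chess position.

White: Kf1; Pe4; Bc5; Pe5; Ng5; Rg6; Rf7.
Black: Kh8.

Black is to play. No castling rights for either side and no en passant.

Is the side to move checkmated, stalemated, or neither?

stalemate

Black to move; black king on h8.
In check: no.
King squares — g7: attacked by Rg6; h7: attacked by Ng5; g8: attacked by Rg6.
Legal moves for Black: none.
Not in check and no legal moves → stalemate.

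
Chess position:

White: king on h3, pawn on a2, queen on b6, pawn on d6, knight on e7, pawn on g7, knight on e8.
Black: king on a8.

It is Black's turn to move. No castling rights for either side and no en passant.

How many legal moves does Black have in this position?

0

Black to move; king on a8.
In check: no.
Legal moves: none.
Count: 0.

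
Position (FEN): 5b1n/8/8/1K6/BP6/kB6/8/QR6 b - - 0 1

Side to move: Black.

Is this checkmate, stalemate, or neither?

checkmate

Black to move; black king on a3.
In check: yes, from the white queen on a1.
King squares — a2: attacked by Qa1; b2: attacked by Qa1; b3: attacked by Rb1; a4: attacked by Qa1; b4: attacked by Kb5.
Legal moves for Black: none.
In check with no legal moves → checkmate.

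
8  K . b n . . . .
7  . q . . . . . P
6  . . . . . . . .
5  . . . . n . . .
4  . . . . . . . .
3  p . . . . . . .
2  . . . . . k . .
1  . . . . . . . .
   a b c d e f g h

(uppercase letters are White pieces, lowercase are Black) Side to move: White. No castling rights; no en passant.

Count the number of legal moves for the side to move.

White to move; king on a8.
In check: yes, from the black queen on b7.
Legal moves: none.
Count: 0.

0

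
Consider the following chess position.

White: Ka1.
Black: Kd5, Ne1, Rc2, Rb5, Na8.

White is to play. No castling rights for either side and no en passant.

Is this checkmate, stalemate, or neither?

White to move; white king on a1.
In check: no.
King squares — b1: attacked by Rb5; a2: attacked by Rc2; b2: attacked by Rc2.
Legal moves for White: none.
Not in check and no legal moves → stalemate.

stalemate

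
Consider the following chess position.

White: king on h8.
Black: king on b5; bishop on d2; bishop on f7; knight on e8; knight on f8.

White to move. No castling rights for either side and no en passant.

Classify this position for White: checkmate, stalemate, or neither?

stalemate

White to move; white king on h8.
In check: no.
King squares — g7: attacked by Ne8; h7: attacked by Nf8; g8: attacked by Bf7.
Legal moves for White: none.
Not in check and no legal moves → stalemate.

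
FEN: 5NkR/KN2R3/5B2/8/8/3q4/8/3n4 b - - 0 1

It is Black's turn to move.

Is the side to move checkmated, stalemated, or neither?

Black to move; black king on g8.
In check: yes, from the white rook on h8.
King squares — f7: attacked by Re7; g7: attacked by Bf6; h7: attacked by Re7; f8: attacked by Rh8; h8: attacked by Bf6.
Legal moves for Black: none.
In check with no legal moves → checkmate.

checkmate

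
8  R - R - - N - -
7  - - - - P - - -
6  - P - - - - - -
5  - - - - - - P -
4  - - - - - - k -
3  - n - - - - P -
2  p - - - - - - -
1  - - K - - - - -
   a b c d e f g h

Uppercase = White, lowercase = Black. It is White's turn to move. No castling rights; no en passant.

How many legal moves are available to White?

White to move; king on c1.
In check: yes, from the black knight on b3.
Legal moves: Kc2, Kb2, Kd1.
Count: 3.

3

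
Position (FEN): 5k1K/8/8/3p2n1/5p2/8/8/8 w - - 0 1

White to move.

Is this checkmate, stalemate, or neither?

White to move; white king on h8.
In check: no.
King squares — g7: attacked by Kf8; h7: attacked by Ng5; g8: attacked by Kf8.
Legal moves for White: none.
Not in check and no legal moves → stalemate.

stalemate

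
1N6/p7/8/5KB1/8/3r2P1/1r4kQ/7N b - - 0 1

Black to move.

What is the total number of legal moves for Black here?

Black to move; king on g2.
In check: yes, from the white queen on h2.
Legal moves: Kf3, Kxh2, Kf1.
Count: 3.

3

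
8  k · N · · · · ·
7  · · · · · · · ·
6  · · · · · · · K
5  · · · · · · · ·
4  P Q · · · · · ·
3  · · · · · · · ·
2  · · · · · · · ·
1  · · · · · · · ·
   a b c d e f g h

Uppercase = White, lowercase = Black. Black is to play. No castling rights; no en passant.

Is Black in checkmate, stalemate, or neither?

Black to move; black king on a8.
In check: no.
King squares — a7: attacked by Nc8; b7: attacked by Qb4; b8: attacked by Qb4.
Legal moves for Black: none.
Not in check and no legal moves → stalemate.

stalemate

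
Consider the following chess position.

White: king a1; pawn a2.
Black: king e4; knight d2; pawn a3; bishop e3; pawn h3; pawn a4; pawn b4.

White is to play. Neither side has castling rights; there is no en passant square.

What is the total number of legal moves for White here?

0

White to move; king on a1.
In check: no.
Legal moves: none.
Count: 0.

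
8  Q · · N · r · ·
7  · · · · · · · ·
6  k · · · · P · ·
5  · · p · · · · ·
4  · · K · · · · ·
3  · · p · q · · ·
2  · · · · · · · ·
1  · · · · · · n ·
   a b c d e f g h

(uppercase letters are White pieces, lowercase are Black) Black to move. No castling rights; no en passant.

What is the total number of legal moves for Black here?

Black to move; king on a6.
In check: yes, from the white queen on a8.
Legal moves: Kb6.
Count: 1.

1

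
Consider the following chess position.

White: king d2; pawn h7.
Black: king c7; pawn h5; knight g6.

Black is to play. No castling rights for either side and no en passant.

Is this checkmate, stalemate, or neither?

neither

Black to move; black king on c7.
In check: no.
Legal moves for Black: Kd8, Kc8, Kb8, Kd7, Kb7, Kd6, Kc6, Kb6, Nh8, Nf8, Ne7, Ne5, Nh4, Nf4, h4.
Black has 15 legal moves and is not in check → neither.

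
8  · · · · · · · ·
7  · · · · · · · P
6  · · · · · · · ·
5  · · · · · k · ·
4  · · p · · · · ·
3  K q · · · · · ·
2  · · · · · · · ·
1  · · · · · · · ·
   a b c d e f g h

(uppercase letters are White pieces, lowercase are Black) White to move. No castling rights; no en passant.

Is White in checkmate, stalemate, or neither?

White to move; white king on a3.
In check: yes, from the black queen on b3.
King squares — a2: attacked by Qb3; b2: attacked by Qb3; b3: attacked by Pc4; a4: attacked by Qb3; b4: attacked by Qb3.
Legal moves for White: none.
In check with no legal moves → checkmate.

checkmate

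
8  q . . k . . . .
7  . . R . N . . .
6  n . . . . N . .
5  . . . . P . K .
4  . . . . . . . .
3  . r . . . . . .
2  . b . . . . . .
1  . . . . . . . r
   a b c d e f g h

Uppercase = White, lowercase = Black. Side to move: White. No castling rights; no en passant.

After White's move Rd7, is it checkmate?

After Rd7: black king on d8; in check: yes, from the white rook on d7.
King squares — c7: attacked by Rd7; d7: attacked by Nf6; e7: attacked by Rd7; c8: attacked by Ne7; e8: attacked by Nf6.
Black has no legal moves → checkmate.

yes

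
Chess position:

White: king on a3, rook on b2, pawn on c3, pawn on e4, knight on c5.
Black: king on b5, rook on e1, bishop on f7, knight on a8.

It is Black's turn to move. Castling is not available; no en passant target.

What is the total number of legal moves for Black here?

5

Black to move; king on b5.
In check: yes, from the white rook on b2.
Legal moves: Kc6, Kxc5, Ka5, Kc4, Bb3.
Count: 5.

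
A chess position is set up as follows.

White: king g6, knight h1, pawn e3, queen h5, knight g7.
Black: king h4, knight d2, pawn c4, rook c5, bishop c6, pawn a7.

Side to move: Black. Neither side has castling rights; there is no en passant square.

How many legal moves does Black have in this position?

1

Black to move; king on h4.
In check: yes, from the white queen on h5.
Legal moves: Rxh5.
Count: 1.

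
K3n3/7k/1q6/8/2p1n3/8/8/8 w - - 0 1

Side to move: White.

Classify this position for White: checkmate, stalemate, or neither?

stalemate

White to move; white king on a8.
In check: no.
King squares — a7: attacked by Qb6; b7: attacked by Qb6; b8: attacked by Qb6.
Legal moves for White: none.
Not in check and no legal moves → stalemate.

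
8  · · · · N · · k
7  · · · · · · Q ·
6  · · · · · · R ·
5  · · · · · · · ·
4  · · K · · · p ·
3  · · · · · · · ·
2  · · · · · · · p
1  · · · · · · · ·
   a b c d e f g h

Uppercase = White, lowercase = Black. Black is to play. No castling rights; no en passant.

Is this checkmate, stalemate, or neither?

Black to move; black king on h8.
In check: yes, from the white queen on g7.
King squares — g7: attacked by Rg6; h7: attacked by Qg7; g8: attacked by Qg7.
Legal moves for Black: none.
In check with no legal moves → checkmate.

checkmate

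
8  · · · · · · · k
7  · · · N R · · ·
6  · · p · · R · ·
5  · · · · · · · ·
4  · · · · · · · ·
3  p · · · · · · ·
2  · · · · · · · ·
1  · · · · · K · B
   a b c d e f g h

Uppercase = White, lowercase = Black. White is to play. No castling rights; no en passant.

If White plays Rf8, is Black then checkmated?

yes

After Rf8: black king on h8; in check: yes, from the white rook on f8.
King squares — g7: attacked by Re7; h7: attacked by Re7; g8: attacked by Rf8.
Black has no legal moves → checkmate.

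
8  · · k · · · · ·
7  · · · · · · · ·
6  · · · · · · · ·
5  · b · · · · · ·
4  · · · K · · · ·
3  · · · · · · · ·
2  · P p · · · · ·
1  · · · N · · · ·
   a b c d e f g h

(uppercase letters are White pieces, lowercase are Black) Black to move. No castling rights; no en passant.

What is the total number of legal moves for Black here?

22

Black to move; king on c8.
In check: no.
Legal moves: Kd8, Kb8, Kd7, Kc7, Kb7, Be8, Bd7, Bc6, Ba6, Bc4, Ba4, Bd3, Be2, Bf1, cxd1=Q+, cxd1=R+, cxd1=B, cxd1=N, c1=Q, c1=R, c1=B, c1=N.
Count: 22.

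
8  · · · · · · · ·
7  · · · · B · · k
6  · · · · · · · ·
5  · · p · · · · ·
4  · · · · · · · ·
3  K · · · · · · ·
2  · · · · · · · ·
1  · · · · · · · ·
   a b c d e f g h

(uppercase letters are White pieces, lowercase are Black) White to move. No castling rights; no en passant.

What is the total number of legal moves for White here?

White to move; king on a3.
In check: no.
Legal moves: Bf8, Bd8, Bf6, Bd6, Bg5, Bxc5, Bh4, Ka4, Kb3, Kb2, Ka2.
Count: 11.

11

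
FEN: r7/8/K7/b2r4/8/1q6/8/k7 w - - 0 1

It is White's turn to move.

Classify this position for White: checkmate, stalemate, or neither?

White to move; white king on a6.
In check: yes, from the black rook on a8.
King squares — a5: attacked by Rd5; b5: attacked by Qb3; b6: attacked by Qb3; a7: attacked by Ra8; b7: attacked by Qb3.
Legal moves for White: none.
In check with no legal moves → checkmate.

checkmate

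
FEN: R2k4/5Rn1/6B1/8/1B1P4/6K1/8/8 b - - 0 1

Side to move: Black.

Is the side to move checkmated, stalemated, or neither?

checkmate

Black to move; black king on d8.
In check: yes, from the white rook on a8.
King squares — c7: attacked by Rf7; d7: attacked by Rf7; e7: attacked by Bb4; c8: attacked by Ra8; e8: attacked by Ra8.
Legal moves for Black: none.
In check with no legal moves → checkmate.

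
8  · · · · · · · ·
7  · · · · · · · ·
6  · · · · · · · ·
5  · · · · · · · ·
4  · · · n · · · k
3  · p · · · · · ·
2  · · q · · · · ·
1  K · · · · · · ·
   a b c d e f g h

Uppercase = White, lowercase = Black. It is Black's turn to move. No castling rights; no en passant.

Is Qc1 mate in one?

yes

After Qc1: white king on a1; in check: yes, from the black queen on c1.
King squares — b1: attacked by Qc1; a2: attacked by Pb3; b2: attacked by Qc1.
White has no legal moves → checkmate.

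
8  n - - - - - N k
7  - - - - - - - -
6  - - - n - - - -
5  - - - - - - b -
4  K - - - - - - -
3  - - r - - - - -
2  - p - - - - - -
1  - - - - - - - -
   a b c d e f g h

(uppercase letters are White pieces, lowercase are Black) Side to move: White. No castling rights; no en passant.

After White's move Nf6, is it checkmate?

After Nf6: black king on h8; in check: no.
Black is not in check, so this cannot be checkmate.

no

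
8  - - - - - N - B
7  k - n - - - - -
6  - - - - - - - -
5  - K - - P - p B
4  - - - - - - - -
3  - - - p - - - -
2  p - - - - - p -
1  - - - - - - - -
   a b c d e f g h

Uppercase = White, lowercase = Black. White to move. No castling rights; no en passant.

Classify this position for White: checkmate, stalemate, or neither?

neither

White to move; white king on b5.
In check: yes, from the black knight on c7.
King squares — a4: available; b4: available; c4: available; a5: available; c5: available; a6: attacked by Ka7; b6: attacked by Ka7; c6: available.
Legal moves for White: Kc6, Kc5, Ka5, Kc4, Kb4, Ka4.
White is in check but has 6 legal moves → neither.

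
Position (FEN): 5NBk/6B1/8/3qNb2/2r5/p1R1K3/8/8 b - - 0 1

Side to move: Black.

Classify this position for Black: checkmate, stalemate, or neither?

neither

Black to move; black king on h8.
In check: yes, from the white bishop on g7.
King squares — g7: available; h7: attacked by Nf8; g8: available.
Legal moves for Black: Kxg8, Kxg7.
Black is in check but has 2 legal moves → neither.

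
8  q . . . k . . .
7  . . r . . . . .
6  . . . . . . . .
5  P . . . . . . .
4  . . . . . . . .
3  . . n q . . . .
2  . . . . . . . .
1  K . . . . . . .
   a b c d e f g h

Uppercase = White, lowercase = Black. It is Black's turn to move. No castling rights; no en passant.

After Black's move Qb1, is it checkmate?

yes

After Qb1: white king on a1; in check: yes, from the black queen on b1.
King squares — b1: attacked by Nc3; a2: attacked by Qb1; b2: attacked by Qb1.
White has no legal moves → checkmate.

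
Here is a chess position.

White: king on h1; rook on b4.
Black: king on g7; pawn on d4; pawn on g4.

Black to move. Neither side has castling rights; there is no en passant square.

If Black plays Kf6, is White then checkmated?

After Kf6: white king on h1; in check: no.
White is not in check, so this cannot be checkmate.

no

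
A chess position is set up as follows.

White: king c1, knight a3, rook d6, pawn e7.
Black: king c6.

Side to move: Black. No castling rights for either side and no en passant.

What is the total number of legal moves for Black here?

4

Black to move; king on c6.
In check: yes, from the white rook on d6.
Legal moves: Kc7, Kb7, Kxd6, Kc5.
Count: 4.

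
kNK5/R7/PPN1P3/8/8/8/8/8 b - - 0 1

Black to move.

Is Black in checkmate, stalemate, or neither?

Black to move; black king on a8.
In check: yes, from the white rook on a7.
King squares — a7: attacked by Pb6; b7: attacked by Pa6; b8: attacked by Nc6.
Legal moves for Black: none.
In check with no legal moves → checkmate.

checkmate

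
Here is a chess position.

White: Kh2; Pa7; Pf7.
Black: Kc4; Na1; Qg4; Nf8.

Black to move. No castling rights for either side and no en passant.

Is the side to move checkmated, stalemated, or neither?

neither

Black to move; black king on c4.
In check: no.
Legal moves for Black include: Nh7, Nd7, Ng6, Ne6, Qg8, Qc8, Qg7, Qd7, Qg6, Qe6, Qh5+, Qg5, Qf5, Qh4+, Qf4+, Qe4, Qd4, Qh3+, ... (list truncated; more exist).
Black has legal moves and is not in check → neither.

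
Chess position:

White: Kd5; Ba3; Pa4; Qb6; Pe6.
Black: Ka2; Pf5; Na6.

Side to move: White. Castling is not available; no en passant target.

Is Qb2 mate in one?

After Qb2: black king on a2; in check: yes, from the white queen on b2.
King squares — a1: attacked by Qb2; b1: attacked by Qb2; b2: attacked by Ba3; a3: attacked by Qb2; b3: attacked by Qb2.
Black has no legal moves → checkmate.

yes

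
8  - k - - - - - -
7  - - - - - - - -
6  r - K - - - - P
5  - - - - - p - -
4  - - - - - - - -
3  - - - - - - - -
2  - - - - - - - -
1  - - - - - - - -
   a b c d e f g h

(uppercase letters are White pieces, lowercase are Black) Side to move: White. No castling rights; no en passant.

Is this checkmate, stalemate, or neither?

White to move; white king on c6.
In check: yes, from the black rook on a6.
Legal moves for White: Kd7, Kd5, Kc5, Kb5.
White is in check but has 4 legal moves → neither.

neither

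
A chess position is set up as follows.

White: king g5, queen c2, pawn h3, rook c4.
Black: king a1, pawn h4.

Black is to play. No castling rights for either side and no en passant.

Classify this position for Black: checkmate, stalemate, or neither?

Black to move; black king on a1.
In check: no.
King squares — b1: attacked by Qc2; a2: attacked by Qc2; b2: attacked by Qc2.
Legal moves for Black: none.
Not in check and no legal moves → stalemate.

stalemate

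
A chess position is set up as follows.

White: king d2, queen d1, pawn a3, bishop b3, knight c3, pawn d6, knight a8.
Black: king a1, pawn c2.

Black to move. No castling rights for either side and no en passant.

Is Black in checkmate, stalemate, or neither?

Black to move; black king on a1.
In check: yes, from the white queen on d1.
King squares — b1: attacked by Qd1; a2: attacked by Bb3; b2: available.
Legal moves for Black: Kb2, cxd1=Q+, cxd1=R+, cxd1=B, cxd1=N, c1=Q+, c1=R, c1=B+, c1=N.
Black is in check but has 9 legal moves → neither.

neither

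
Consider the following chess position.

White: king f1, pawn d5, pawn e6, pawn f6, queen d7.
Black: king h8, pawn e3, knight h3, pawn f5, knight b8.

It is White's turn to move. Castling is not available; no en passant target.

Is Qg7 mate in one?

After Qg7: black king on h8; in check: yes, from the white queen on g7.
King squares — g7: attacked by Pf6; h7: attacked by Qg7; g8: attacked by Qg7.
Black has no legal moves → checkmate.

yes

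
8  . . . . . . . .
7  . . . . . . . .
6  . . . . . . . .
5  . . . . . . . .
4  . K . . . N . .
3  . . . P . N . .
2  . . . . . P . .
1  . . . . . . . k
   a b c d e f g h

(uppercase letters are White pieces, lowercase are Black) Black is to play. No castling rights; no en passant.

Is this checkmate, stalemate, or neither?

Black to move; black king on h1.
In check: no.
King squares — g1: attacked by Nf3; g2: attacked by Nf4; h2: attacked by Nf3.
Legal moves for Black: none.
Not in check and no legal moves → stalemate.

stalemate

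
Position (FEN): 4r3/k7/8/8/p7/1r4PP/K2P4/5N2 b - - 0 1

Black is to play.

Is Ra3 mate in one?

no

After Ra3: white king on a2; in check: yes, from the black rook on a3.
White has 3 legal replies: Kxa3, Kb2, Kb1.
In check but a legal move exists → not checkmate.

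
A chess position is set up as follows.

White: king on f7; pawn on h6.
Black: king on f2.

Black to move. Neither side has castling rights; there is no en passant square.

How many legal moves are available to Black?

8

Black to move; king on f2.
In check: no.
Legal moves: Kg3, Kf3, Ke3, Kg2, Ke2, Kg1, Kf1, Ke1.
Count: 8.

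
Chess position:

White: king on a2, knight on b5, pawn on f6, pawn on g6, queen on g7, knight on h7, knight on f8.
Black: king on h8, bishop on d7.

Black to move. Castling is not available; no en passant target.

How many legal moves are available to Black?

0

Black to move; king on h8.
In check: yes, from the white queen on g7.
Legal moves: none.
Count: 0.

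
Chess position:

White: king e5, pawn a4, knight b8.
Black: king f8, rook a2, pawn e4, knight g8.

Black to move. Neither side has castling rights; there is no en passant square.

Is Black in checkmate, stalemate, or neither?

Black to move; black king on f8.
In check: no.
Legal moves for Black: Ne7, Nh6, Nf6, Ke8, Kg7, Kf7, Ke7, Rxa4, Ra3, Rh2, Rg2, Rf2, Re2, Rd2, Rc2, Rb2, Ra1, e3.
Black has 18 legal moves and is not in check → neither.

neither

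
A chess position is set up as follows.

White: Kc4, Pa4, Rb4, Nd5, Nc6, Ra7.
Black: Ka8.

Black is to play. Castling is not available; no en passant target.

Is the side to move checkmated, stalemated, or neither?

Black to move; black king on a8.
In check: yes, from the white rook on a7.
King squares — a7: attacked by Nc6; b7: attacked by Rb4; b8: attacked by Rb4.
Legal moves for Black: none.
In check with no legal moves → checkmate.

checkmate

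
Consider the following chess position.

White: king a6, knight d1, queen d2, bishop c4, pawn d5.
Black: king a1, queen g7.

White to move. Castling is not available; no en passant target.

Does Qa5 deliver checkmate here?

After Qa5: black king on a1; in check: yes, from the white queen on a5.
Black has 1 legal reply: Kb1.
In check but a legal move exists → not checkmate.

no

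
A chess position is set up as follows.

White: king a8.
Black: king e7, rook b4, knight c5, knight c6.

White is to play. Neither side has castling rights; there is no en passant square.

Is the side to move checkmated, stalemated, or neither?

stalemate

White to move; white king on a8.
In check: no.
King squares — a7: attacked by Nc6; b7: attacked by Rb4; b8: attacked by Rb4.
Legal moves for White: none.
Not in check and no legal moves → stalemate.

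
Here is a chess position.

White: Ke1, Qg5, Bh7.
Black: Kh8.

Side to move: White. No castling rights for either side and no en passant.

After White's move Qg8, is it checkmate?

After Qg8: black king on h8; in check: yes, from the white queen on g8.
King squares — g7: attacked by Qg8; h7: attacked by Qg8; g8: attacked by Bh7.
Black has no legal moves → checkmate.

yes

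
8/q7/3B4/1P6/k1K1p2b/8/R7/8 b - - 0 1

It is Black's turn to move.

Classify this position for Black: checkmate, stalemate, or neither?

checkmate

Black to move; black king on a4.
In check: yes, from the white rook on a2.
King squares — a3: attacked by Ra2; b3: attacked by Kc4; b4: attacked by Kc4; a5: attacked by Ra2; b5: attacked by Kc4.
Legal moves for Black: none.
In check with no legal moves → checkmate.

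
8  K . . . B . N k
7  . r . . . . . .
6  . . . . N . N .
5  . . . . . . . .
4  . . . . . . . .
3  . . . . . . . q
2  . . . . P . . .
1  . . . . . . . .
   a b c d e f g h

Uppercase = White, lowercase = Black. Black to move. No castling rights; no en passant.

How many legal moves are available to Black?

Black to move; king on h8.
In check: yes, from the white knight on g6.
Legal moves: Kxg8, Kh7.
Count: 2.

2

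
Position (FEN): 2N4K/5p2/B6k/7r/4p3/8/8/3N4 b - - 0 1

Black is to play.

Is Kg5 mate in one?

After Kg5: white king on h8; in check: yes, from the black rook on h5.
White has 2 legal replies: Kg8, Kg7.
In check but a legal move exists → not checkmate.

no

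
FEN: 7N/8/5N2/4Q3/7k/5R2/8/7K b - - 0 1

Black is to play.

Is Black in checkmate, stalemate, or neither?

stalemate

Black to move; black king on h4.
In check: no.
King squares — g3: attacked by Rf3; h3: attacked by Rf3; g4: attacked by Nf6; g5: attacked by Qe5; h5: attacked by Qe5.
Legal moves for Black: none.
Not in check and no legal moves → stalemate.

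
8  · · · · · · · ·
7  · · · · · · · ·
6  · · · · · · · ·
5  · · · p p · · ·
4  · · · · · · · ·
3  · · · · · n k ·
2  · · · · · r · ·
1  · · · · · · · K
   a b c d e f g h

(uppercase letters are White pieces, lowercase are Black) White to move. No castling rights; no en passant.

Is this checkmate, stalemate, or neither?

White to move; white king on h1.
In check: no.
King squares — g1: attacked by Nf3; g2: attacked by Rf2; h2: attacked by Rf2.
Legal moves for White: none.
Not in check and no legal moves → stalemate.

stalemate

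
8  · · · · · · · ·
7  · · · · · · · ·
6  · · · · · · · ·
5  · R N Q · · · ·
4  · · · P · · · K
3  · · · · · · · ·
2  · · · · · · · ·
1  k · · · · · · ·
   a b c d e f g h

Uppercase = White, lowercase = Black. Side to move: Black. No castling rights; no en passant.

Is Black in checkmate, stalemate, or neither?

stalemate

Black to move; black king on a1.
In check: no.
King squares — b1: attacked by Rb5; a2: attacked by Qd5; b2: attacked by Rb5.
Legal moves for Black: none.
Not in check and no legal moves → stalemate.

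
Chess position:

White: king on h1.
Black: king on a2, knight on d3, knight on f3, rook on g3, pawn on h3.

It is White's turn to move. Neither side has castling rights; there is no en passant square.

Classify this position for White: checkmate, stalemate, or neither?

stalemate

White to move; white king on h1.
In check: no.
King squares — g1: attacked by Nf3; g2: attacked by Rg3; h2: attacked by Nf3.
Legal moves for White: none.
Not in check and no legal moves → stalemate.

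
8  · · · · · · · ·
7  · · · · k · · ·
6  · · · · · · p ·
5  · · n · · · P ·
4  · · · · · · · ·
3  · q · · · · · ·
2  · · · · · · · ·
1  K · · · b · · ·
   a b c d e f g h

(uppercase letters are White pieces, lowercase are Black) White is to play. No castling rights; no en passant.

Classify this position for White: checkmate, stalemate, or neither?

stalemate

White to move; white king on a1.
In check: no.
King squares — b1: attacked by Qb3; a2: attacked by Qb3; b2: attacked by Qb3.
Legal moves for White: none.
Not in check and no legal moves → stalemate.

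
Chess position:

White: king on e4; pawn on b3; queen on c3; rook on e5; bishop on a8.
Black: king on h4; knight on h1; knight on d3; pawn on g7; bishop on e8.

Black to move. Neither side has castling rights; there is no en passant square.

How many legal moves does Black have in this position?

Black to move; king on h4.
In check: no.
Legal moves: Bf7, Bd7, Bg6+, Bc6+, Bh5, Bb5, Ba4, Kg4, Kh3, Kg3, Nxe5, Nc5+, Nf4, Nb4, Ndf2+, Nb2, Ne1, Nc1, Ng3+, Nhf2+, g6, g5.
Count: 22.

22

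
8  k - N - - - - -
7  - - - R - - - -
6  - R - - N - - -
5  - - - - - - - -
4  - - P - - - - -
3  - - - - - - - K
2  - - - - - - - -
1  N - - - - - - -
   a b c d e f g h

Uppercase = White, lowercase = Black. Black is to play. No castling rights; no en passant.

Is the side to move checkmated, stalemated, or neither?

Black to move; black king on a8.
In check: no.
King squares — a7: attacked by Rd7; b7: attacked by Rb6; b8: attacked by Rb6.
Legal moves for Black: none.
Not in check and no legal moves → stalemate.

stalemate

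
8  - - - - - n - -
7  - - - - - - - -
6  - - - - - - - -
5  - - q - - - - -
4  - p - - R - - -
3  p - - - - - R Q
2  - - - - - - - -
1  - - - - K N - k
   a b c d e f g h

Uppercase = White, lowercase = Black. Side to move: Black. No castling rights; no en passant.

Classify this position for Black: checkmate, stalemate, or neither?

checkmate

Black to move; black king on h1.
In check: yes, from the white queen on h3.
King squares — g1: attacked by Rg3; g2: attacked by Rg3; h2: attacked by Nf1.
Legal moves for Black: none.
In check with no legal moves → checkmate.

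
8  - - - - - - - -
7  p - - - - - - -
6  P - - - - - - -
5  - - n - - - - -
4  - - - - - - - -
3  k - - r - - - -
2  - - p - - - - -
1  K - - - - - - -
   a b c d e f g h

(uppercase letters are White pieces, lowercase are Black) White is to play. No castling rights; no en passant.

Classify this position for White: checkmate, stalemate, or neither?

stalemate

White to move; white king on a1.
In check: no.
King squares — b1: attacked by Pc2; a2: attacked by Ka3; b2: attacked by Ka3.
Legal moves for White: none.
Not in check and no legal moves → stalemate.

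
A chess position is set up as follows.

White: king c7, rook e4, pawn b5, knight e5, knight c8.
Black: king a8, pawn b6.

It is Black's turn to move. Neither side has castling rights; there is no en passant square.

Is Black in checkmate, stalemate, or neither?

stalemate

Black to move; black king on a8.
In check: no.
King squares — a7: attacked by Nc8; b7: attacked by Kc7; b8: attacked by Kc7.
Legal moves for Black: none.
Not in check and no legal moves → stalemate.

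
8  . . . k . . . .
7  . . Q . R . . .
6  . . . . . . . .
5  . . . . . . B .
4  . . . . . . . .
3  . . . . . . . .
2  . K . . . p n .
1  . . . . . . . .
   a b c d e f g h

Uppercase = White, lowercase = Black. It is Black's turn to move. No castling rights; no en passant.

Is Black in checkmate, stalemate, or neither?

checkmate

Black to move; black king on d8.
In check: yes, from the white queen on c7.
King squares — c7: attacked by Re7; d7: attacked by Qc7; e7: attacked by Bg5; c8: attacked by Qc7; e8: attacked by Re7.
Legal moves for Black: none.
In check with no legal moves → checkmate.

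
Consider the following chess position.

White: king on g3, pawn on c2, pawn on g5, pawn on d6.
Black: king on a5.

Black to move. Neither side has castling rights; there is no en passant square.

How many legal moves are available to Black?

Black to move; king on a5.
In check: no.
Legal moves: Kb6, Ka6, Kb5, Kb4, Ka4.
Count: 5.

5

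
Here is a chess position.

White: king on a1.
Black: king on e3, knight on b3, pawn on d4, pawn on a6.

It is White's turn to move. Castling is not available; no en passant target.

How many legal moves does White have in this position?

3

White to move; king on a1.
In check: yes, from the black knight on b3.
Legal moves: Kb2, Ka2, Kb1.
Count: 3.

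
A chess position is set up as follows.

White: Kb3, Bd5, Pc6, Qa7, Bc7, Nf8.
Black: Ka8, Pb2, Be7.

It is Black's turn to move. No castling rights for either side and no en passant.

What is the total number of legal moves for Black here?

1

Black to move; king on a8.
In check: yes, from the white queen on a7.
Legal moves: Kxa7.
Count: 1.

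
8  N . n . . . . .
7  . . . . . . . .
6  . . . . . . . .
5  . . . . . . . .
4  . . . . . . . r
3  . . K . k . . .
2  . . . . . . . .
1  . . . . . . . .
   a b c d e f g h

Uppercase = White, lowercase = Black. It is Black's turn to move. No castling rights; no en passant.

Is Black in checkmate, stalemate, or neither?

Black to move; black king on e3.
In check: no.
Legal moves for Black include: Ne7, Na7, Nd6, Nb6, Rh8, Rh7, Rh6, Rh5, Rg4, Rf4, Re4, Rd4, Rc4+, Rb4, Ra4, Rh3, Rh2, Rh1, ... (list truncated; more exist).
Black has legal moves and is not in check → neither.

neither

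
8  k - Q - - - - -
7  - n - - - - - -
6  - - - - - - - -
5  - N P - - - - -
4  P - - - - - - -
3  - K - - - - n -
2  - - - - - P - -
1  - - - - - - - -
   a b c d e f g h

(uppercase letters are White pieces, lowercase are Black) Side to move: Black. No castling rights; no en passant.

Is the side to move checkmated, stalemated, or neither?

checkmate

Black to move; black king on a8.
In check: yes, from the white queen on c8.
King squares — a7: attacked by Nb5; b7: own knight; b8: attacked by Qc8.
Legal moves for Black: none.
In check with no legal moves → checkmate.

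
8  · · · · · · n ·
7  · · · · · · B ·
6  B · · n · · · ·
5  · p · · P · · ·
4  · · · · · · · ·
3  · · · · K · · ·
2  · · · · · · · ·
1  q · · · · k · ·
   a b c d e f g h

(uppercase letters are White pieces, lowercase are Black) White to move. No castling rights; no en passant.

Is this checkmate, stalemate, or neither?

neither

White to move; white king on e3.
In check: no.
Legal moves for White: Bh8, Bf8, Bh6, Bf6, Bc8, Bb7, Bxb5+, Kf4, Kf3, Kd3, Kd2, exd6, e6.
White has 13 legal moves and is not in check → neither.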